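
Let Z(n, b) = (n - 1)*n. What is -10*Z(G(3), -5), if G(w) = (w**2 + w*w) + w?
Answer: -4200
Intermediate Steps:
G(w) = w + 2*w**2 (G(w) = (w**2 + w**2) + w = 2*w**2 + w = w + 2*w**2)
Z(n, b) = n*(-1 + n) (Z(n, b) = (-1 + n)*n = n*(-1 + n))
-10*Z(G(3), -5) = -10*3*(1 + 2*3)*(-1 + 3*(1 + 2*3)) = -10*3*(1 + 6)*(-1 + 3*(1 + 6)) = -10*3*7*(-1 + 3*7) = -210*(-1 + 21) = -210*20 = -10*420 = -4200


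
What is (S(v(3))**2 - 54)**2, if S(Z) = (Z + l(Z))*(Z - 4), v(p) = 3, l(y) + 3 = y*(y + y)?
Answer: 72900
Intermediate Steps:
l(y) = -3 + 2*y**2 (l(y) = -3 + y*(y + y) = -3 + y*(2*y) = -3 + 2*y**2)
S(Z) = (-4 + Z)*(-3 + Z + 2*Z**2) (S(Z) = (Z + (-3 + 2*Z**2))*(Z - 4) = (-3 + Z + 2*Z**2)*(-4 + Z) = (-4 + Z)*(-3 + Z + 2*Z**2))
(S(v(3))**2 - 54)**2 = ((12 - 7*3 - 7*3**2 + 2*3**3)**2 - 54)**2 = ((12 - 21 - 7*9 + 2*27)**2 - 54)**2 = ((12 - 21 - 63 + 54)**2 - 54)**2 = ((-18)**2 - 54)**2 = (324 - 54)**2 = 270**2 = 72900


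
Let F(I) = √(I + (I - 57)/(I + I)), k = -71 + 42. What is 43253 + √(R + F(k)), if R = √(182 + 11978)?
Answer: 43253 + √(6728*√190 + 29*I*√23142)/29 ≈ 43264.0 + 0.2497*I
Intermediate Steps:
k = -29
F(I) = √(I + (-57 + I)/(2*I)) (F(I) = √(I + (-57 + I)/((2*I))) = √(I + (-57 + I)*(1/(2*I))) = √(I + (-57 + I)/(2*I)))
R = 8*√190 (R = √12160 = 8*√190 ≈ 110.27)
43253 + √(R + F(k)) = 43253 + √(8*√190 + √(2 - 114/(-29) + 4*(-29))/2) = 43253 + √(8*√190 + √(2 - 114*(-1/29) - 116)/2) = 43253 + √(8*√190 + √(2 + 114/29 - 116)/2) = 43253 + √(8*√190 + √(-3192/29)/2) = 43253 + √(8*√190 + (2*I*√23142/29)/2) = 43253 + √(8*√190 + I*√23142/29)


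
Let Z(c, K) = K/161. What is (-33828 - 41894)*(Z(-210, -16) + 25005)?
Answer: -304840794658/161 ≈ -1.8934e+9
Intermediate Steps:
Z(c, K) = K/161 (Z(c, K) = K*(1/161) = K/161)
(-33828 - 41894)*(Z(-210, -16) + 25005) = (-33828 - 41894)*((1/161)*(-16) + 25005) = -75722*(-16/161 + 25005) = -75722*4025789/161 = -304840794658/161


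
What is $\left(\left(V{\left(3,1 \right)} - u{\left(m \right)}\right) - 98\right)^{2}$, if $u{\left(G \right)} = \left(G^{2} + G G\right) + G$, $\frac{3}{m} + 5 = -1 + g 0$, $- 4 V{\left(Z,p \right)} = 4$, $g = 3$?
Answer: $9801$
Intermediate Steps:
$V{\left(Z,p \right)} = -1$ ($V{\left(Z,p \right)} = \left(- \frac{1}{4}\right) 4 = -1$)
$m = - \frac{1}{2}$ ($m = \frac{3}{-5 + \left(-1 + 3 \cdot 0\right)} = \frac{3}{-5 + \left(-1 + 0\right)} = \frac{3}{-5 - 1} = \frac{3}{-6} = 3 \left(- \frac{1}{6}\right) = - \frac{1}{2} \approx -0.5$)
$u{\left(G \right)} = G + 2 G^{2}$ ($u{\left(G \right)} = \left(G^{2} + G^{2}\right) + G = 2 G^{2} + G = G + 2 G^{2}$)
$\left(\left(V{\left(3,1 \right)} - u{\left(m \right)}\right) - 98\right)^{2} = \left(\left(-1 - - \frac{1 + 2 \left(- \frac{1}{2}\right)}{2}\right) - 98\right)^{2} = \left(\left(-1 - - \frac{1 - 1}{2}\right) - 98\right)^{2} = \left(\left(-1 - \left(- \frac{1}{2}\right) 0\right) - 98\right)^{2} = \left(\left(-1 - 0\right) - 98\right)^{2} = \left(\left(-1 + 0\right) - 98\right)^{2} = \left(-1 - 98\right)^{2} = \left(-99\right)^{2} = 9801$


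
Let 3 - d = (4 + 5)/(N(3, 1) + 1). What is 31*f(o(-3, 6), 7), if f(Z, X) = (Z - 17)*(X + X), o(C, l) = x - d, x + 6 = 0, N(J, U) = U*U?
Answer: -9331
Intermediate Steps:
N(J, U) = U²
x = -6 (x = -6 + 0 = -6)
d = -3/2 (d = 3 - (4 + 5)/(1² + 1) = 3 - 9/(1 + 1) = 3 - 9/2 = -3/2 ≈ -1.5000)
o(C, l) = -9/2 (o(C, l) = -6 - 1*(-3/2) = -6 + 3/2 = -9/2)
f(Z, X) = 2*X*(-17 + Z) (f(Z, X) = (-17 + Z)*(2*X) = 2*X*(-17 + Z))
31*f(o(-3, 6), 7) = 31*(2*7*(-17 - 9/2)) = 31*(2*7*(-43/2)) = 31*(-301) = -9331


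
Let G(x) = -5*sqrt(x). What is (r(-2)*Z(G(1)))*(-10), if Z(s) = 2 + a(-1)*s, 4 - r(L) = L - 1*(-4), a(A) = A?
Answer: -140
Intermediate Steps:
r(L) = -L (r(L) = 4 - (L - 1*(-4)) = 4 - (L + 4) = 4 - (4 + L) = 4 + (-4 - L) = -L)
Z(s) = 2 - s
(r(-2)*Z(G(1)))*(-10) = ((-1*(-2))*(2 - (-5)*sqrt(1)))*(-10) = (2*(2 - (-5)))*(-10) = (2*(2 - 1*(-5)))*(-10) = (2*(2 + 5))*(-10) = (2*7)*(-10) = 14*(-10) = -140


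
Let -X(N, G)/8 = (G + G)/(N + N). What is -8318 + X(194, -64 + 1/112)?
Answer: -22584521/2716 ≈ -8315.4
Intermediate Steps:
X(N, G) = -8*G/N (X(N, G) = -8*(G + G)/(N + N) = -8*2*G/(2*N) = -8*2*G*1/(2*N) = -8*G/N)
-8318 + X(194, -64 + 1/112) = -8318 - 8*(-64 + 1/112)/194 = -8318 - 8*(-64 + 1/112)*1/194 = -8318 - 8*(-7167/112)*1/194 = -8318 + 7167/2716 = -22584521/2716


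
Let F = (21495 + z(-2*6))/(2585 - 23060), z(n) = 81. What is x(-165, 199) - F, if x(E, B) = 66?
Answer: 457642/6825 ≈ 67.054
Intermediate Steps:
F = -7192/6825 (F = (21495 + 81)/(2585 - 23060) = 21576/(-20475) = 21576*(-1/20475) = -7192/6825 ≈ -1.0538)
x(-165, 199) - F = 66 - 1*(-7192/6825) = 66 + 7192/6825 = 457642/6825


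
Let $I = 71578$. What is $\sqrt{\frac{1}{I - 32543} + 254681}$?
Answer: $\frac{2 \sqrt{97016348038315}}{39035} \approx 504.66$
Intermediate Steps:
$\sqrt{\frac{1}{I - 32543} + 254681} = \sqrt{\frac{1}{71578 - 32543} + 254681} = \sqrt{\frac{1}{39035} + 254681} = \sqrt{\frac{9941472836}{39035}} = \frac{2 \sqrt{97016348038315}}{39035}$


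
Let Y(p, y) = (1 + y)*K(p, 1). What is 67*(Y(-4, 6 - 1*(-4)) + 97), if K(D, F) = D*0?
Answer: 6499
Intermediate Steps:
K(D, F) = 0
Y(p, y) = 0 (Y(p, y) = (1 + y)*0 = 0)
67*(Y(-4, 6 - 1*(-4)) + 97) = 67*(0 + 97) = 67*97 = 6499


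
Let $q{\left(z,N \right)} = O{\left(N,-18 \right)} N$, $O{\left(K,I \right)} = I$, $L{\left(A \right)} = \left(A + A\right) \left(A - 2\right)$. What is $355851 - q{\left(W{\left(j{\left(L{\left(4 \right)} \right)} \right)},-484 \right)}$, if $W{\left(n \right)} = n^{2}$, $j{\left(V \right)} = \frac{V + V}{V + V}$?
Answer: $347139$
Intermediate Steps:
$L{\left(A \right)} = 2 A \left(-2 + A\right)$
$j{\left(V \right)} = 1$ ($j{\left(V \right)} = \frac{2 V}{2 V} = 2 V \frac{1}{2 V} = 1$)
$q{\left(z,N \right)} = - 18 N$
$355851 - q{\left(W{\left(j{\left(L{\left(4 \right)} \right)} \right)},-484 \right)} = 355851 - \left(-18\right) \left(-484\right) = 355851 - 8712 = 347139$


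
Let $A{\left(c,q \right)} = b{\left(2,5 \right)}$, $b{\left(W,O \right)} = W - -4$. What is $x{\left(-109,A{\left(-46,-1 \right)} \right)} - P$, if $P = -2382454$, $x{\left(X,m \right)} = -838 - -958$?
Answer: $2382574$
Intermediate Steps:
$b{\left(W,O \right)} = 4 + W$ ($b{\left(W,O \right)} = W + 4 = 4 + W$)
$A{\left(c,q \right)} = 6$ ($A{\left(c,q \right)} = 4 + 2 = 6$)
$x{\left(X,m \right)} = 120$ ($x{\left(X,m \right)} = -838 + 958 = 120$)
$x{\left(-109,A{\left(-46,-1 \right)} \right)} - P = 120 - -2382454 = 120 + 2382454 = 2382574$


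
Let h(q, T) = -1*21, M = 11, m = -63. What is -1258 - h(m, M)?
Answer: -1237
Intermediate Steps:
h(q, T) = -21
-1258 - h(m, M) = -1258 - 1*(-21) = -1258 + 21 = -1237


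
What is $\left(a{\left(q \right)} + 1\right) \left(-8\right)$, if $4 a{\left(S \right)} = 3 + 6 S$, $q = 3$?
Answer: $-50$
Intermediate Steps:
$a{\left(S \right)} = \frac{3}{4} + \frac{3 S}{2}$ ($a{\left(S \right)} = \frac{3 + 6 S}{4} = \frac{3}{4} + \frac{3 S}{2}$)
$\left(a{\left(q \right)} + 1\right) \left(-8\right) = \left(\left(\frac{3}{4} + \frac{3}{2} \cdot 3\right) + 1\right) \left(-8\right) = \left(\left(\frac{3}{4} + \frac{9}{2}\right) + 1\right) \left(-8\right) = \left(\frac{21}{4} + 1\right) \left(-8\right) = \frac{25}{4} \left(-8\right) = -50$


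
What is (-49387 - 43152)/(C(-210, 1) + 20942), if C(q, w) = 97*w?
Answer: -92539/21039 ≈ -4.3985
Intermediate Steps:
(-49387 - 43152)/(C(-210, 1) + 20942) = (-49387 - 43152)/(97*1 + 20942) = -92539/(97 + 20942) = -92539/21039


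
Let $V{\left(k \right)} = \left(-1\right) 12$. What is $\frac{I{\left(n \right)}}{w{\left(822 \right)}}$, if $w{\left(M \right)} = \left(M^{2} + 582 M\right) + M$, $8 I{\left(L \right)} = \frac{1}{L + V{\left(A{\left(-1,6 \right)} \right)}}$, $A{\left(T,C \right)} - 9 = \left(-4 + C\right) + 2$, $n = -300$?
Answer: $- \frac{1}{2882655360} \approx -3.469 \cdot 10^{-10}$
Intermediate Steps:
$A{\left(T,C \right)} = 7 + C$ ($A{\left(T,C \right)} = 9 + \left(\left(-4 + C\right) + 2\right) = 9 + \left(-2 + C\right) = 7 + C$)
$V{\left(k \right)} = -12$
$I{\left(L \right)} = \frac{1}{8 \left(-12 + L\right)}$ ($I{\left(L \right)} = \frac{1}{8 \left(L - 12\right)} = \frac{1}{8 \left(-12 + L\right)}$)
$w{\left(M \right)} = M^{2} + 583 M$
$\frac{I{\left(n \right)}}{w{\left(822 \right)}} = \frac{\frac{1}{8} \frac{1}{-12 - 300}}{822 \left(583 + 822\right)} = \frac{\frac{1}{8} \frac{1}{-312}}{822 \cdot 1405} = \frac{\frac{1}{8} \left(- \frac{1}{312}\right)}{1154910} = \left(- \frac{1}{2496}\right) \frac{1}{1154910} = - \frac{1}{2882655360}$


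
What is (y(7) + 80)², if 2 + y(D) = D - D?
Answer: 6084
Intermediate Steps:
y(D) = -2 (y(D) = -2 + (D - D) = -2 + 0 = -2)
(y(7) + 80)² = (-2 + 80)² = 78² = 6084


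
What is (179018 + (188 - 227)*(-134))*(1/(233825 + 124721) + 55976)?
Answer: 1848885858973434/179273 ≈ 1.0313e+10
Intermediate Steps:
(179018 + (188 - 227)*(-134))*(1/(233825 + 124721) + 55976) = (179018 - 39*(-134))*(1/358546 + 55976) = (179018 + 5226)*(1/358546 + 55976) = 184244*(20069970897/358546) = 1848885858973434/179273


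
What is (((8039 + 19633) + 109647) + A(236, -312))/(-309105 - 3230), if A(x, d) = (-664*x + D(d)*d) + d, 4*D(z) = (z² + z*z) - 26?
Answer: 15203333/312335 ≈ 48.676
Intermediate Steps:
D(z) = -13/2 + z²/2 (D(z) = ((z² + z*z) - 26)/4 = ((z² + z²) - 26)/4 = (2*z² - 26)/4 = (-26 + 2*z²)/4 = -13/2 + z²/2)
A(x, d) = d - 664*x + d*(-13/2 + d²/2) (A(x, d) = (-664*x + (-13/2 + d²/2)*d) + d = (-664*x + d*(-13/2 + d²/2)) + d = d - 664*x + d*(-13/2 + d²/2))
(((8039 + 19633) + 109647) + A(236, -312))/(-309105 - 3230) = (((8039 + 19633) + 109647) + ((½)*(-312)³ - 664*236 - 11/2*(-312)))/(-309105 - 3230) = ((27672 + 109647) + ((½)*(-30371328) - 156704 + 1716))/(-312335) = (137319 + (-15185664 - 156704 + 1716))*(-1/312335) = (137319 - 15340652)*(-1/312335) = -15203333*(-1/312335) = 15203333/312335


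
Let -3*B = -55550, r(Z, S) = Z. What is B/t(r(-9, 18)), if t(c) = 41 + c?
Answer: 27775/48 ≈ 578.65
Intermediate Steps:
B = 55550/3 (B = -⅓*(-55550) = 55550/3 ≈ 18517.)
B/t(r(-9, 18)) = 55550/(3*(41 - 9)) = (55550/3)/32 = (55550/3)*(1/32) = 27775/48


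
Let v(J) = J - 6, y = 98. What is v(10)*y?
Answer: 392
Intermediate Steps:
v(J) = -6 + J
v(10)*y = (-6 + 10)*98 = 4*98 = 392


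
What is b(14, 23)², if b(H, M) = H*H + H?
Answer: 44100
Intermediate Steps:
b(H, M) = H + H² (b(H, M) = H² + H = H + H²)
b(14, 23)² = (14*(1 + 14))² = (14*15)² = 210² = 44100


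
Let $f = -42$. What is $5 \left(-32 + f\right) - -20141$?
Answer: $19771$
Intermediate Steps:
$5 \left(-32 + f\right) - -20141 = 5 \left(-32 - 42\right) - -20141 = 5 \left(-74\right) + 20141 = -370 + 20141 = 19771$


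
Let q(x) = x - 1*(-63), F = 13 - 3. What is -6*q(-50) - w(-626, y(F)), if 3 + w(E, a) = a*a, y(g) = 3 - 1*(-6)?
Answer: -156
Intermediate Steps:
F = 10
y(g) = 9 (y(g) = 3 + 6 = 9)
w(E, a) = -3 + a² (w(E, a) = -3 + a*a = -3 + a²)
q(x) = 63 + x (q(x) = x + 63 = 63 + x)
-6*q(-50) - w(-626, y(F)) = -6*(63 - 50) - (-3 + 9²) = -6*13 - (-3 + 81) = -78 - 1*78 = -78 - 78 = -156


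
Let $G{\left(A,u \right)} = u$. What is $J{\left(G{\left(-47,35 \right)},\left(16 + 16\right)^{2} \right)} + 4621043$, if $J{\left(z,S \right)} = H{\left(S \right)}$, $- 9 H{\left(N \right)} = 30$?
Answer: $\frac{13863119}{3} \approx 4.621 \cdot 10^{6}$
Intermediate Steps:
$H{\left(N \right)} = - \frac{10}{3}$ ($H{\left(N \right)} = \left(- \frac{1}{9}\right) 30 = - \frac{10}{3}$)
$J{\left(z,S \right)} = - \frac{10}{3}$
$J{\left(G{\left(-47,35 \right)},\left(16 + 16\right)^{2} \right)} + 4621043 = - \frac{10}{3} + 4621043 = \frac{13863119}{3}$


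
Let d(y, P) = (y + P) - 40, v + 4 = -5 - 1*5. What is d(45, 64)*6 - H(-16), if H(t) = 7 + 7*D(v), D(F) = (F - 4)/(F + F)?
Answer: 805/2 ≈ 402.50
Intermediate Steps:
v = -14 (v = -4 + (-5 - 1*5) = -4 + (-5 - 5) = -4 - 10 = -14)
D(F) = (-4 + F)/(2*F) (D(F) = (-4 + F)/((2*F)) = (-4 + F)*(1/(2*F)) = (-4 + F)/(2*F))
d(y, P) = -40 + P + y (d(y, P) = (P + y) - 40 = -40 + P + y)
H(t) = 23/2 (H(t) = 7 + 7*((½)*(-4 - 14)/(-14)) = 7 + 7*((½)*(-1/14)*(-18)) = 7 + 7*(9/14) = 7 + 9/2 = 23/2)
d(45, 64)*6 - H(-16) = (-40 + 64 + 45)*6 - 1*23/2 = 69*6 - 23/2 = 414 - 23/2 = 805/2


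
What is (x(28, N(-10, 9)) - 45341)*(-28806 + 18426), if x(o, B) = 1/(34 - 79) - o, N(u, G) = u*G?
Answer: 1412791352/3 ≈ 4.7093e+8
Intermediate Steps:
N(u, G) = G*u
x(o, B) = -1/45 - o (x(o, B) = 1/(-45) - o = -1/45 - o)
(x(28, N(-10, 9)) - 45341)*(-28806 + 18426) = ((-1/45 - 1*28) - 45341)*(-28806 + 18426) = ((-1/45 - 28) - 45341)*(-10380) = (-1261/45 - 45341)*(-10380) = -2041606/45*(-10380) = 1412791352/3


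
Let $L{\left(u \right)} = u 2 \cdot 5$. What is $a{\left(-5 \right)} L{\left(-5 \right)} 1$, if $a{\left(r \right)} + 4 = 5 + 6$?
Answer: $-350$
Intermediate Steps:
$a{\left(r \right)} = 7$ ($a{\left(r \right)} = -4 + \left(5 + 6\right) = -4 + 11 = 7$)
$L{\left(u \right)} = 10 u$ ($L{\left(u \right)} = 2 u 5 = 10 u$)
$a{\left(-5 \right)} L{\left(-5 \right)} 1 = 7 \cdot 10 \left(-5\right) 1 = 7 \left(-50\right) 1 = \left(-350\right) 1 = -350$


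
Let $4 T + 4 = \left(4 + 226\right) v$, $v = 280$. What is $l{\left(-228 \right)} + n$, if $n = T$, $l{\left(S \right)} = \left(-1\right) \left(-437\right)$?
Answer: $16536$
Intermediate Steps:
$l{\left(S \right)} = 437$
$T = 16099$ ($T = -1 + \frac{\left(4 + 226\right) 280}{4} = -1 + \frac{230 \cdot 280}{4} = -1 + \frac{1}{4} \cdot 64400 = -1 + 16100 = 16099$)
$n = 16099$
$l{\left(-228 \right)} + n = 437 + 16099 = 16536$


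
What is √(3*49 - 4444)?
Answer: I*√4297 ≈ 65.552*I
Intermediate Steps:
√(3*49 - 4444) = √(147 - 4444) = √(-4297) = I*√4297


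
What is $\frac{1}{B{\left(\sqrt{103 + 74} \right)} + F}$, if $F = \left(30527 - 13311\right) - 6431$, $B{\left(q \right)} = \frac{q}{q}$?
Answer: $\frac{1}{10786} \approx 9.2713 \cdot 10^{-5}$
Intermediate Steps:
$B{\left(q \right)} = 1$
$F = 10785$ ($F = 17216 - 6431 = 10785$)
$\frac{1}{B{\left(\sqrt{103 + 74} \right)} + F} = \frac{1}{1 + 10785} = \frac{1}{10786}$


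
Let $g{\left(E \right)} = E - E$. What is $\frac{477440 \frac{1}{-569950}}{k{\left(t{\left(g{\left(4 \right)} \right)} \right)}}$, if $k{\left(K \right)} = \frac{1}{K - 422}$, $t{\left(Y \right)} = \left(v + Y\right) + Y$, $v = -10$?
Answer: $\frac{20625408}{56995} \approx 361.88$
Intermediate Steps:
$g{\left(E \right)} = 0$
$t{\left(Y \right)} = -10 + 2 Y$ ($t{\left(Y \right)} = \left(-10 + Y\right) + Y = -10 + 2 Y$)
$k{\left(K \right)} = \frac{1}{-422 + K}$
$\frac{477440 \frac{1}{-569950}}{k{\left(t{\left(g{\left(4 \right)} \right)} \right)}} = \frac{477440 \frac{1}{-569950}}{\frac{1}{-422 + \left(-10 + 2 \cdot 0\right)}} = \frac{477440 \left(- \frac{1}{569950}\right)}{\frac{1}{-422 + \left(-10 + 0\right)}} = - \frac{47744}{56995 \frac{1}{-422 - 10}} = - \frac{47744}{56995 \frac{1}{-432}} = - \frac{47744}{56995 \left(- \frac{1}{432}\right)} = \left(- \frac{47744}{56995}\right) \left(-432\right) = \frac{20625408}{56995}$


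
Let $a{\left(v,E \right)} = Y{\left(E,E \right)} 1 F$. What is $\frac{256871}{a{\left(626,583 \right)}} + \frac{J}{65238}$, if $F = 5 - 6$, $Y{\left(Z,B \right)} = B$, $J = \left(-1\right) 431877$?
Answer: $- \frac{5669844863}{12677918} \approx -447.22$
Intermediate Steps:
$J = -431877$
$F = -1$ ($F = 5 - 6 = -1$)
$a{\left(v,E \right)} = - E$ ($a{\left(v,E \right)} = E 1 \left(-1\right) = E \left(-1\right) = - E$)
$\frac{256871}{a{\left(626,583 \right)}} + \frac{J}{65238} = \frac{256871}{\left(-1\right) 583} - \frac{431877}{65238} = \frac{256871}{-583} - \frac{143959}{21746} = 256871 \left(- \frac{1}{583}\right) - \frac{143959}{21746} = - \frac{256871}{583} - \frac{143959}{21746} = - \frac{5669844863}{12677918}$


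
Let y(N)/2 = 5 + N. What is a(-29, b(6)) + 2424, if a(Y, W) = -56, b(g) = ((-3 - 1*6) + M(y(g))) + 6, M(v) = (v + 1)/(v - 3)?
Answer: 2368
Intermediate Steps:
y(N) = 10 + 2*N (y(N) = 2*(5 + N) = 10 + 2*N)
M(v) = (1 + v)/(-3 + v)
b(g) = -3 + (11 + 2*g)/(7 + 2*g) (b(g) = ((-3 - 1*6) + (1 + (10 + 2*g))/(-3 + (10 + 2*g))) + 6 = ((-3 - 6) + (11 + 2*g)/(7 + 2*g)) + 6 = (-9 + (11 + 2*g)/(7 + 2*g)) + 6 = -3 + (11 + 2*g)/(7 + 2*g))
a(-29, b(6)) + 2424 = -56 + 2424 = 2368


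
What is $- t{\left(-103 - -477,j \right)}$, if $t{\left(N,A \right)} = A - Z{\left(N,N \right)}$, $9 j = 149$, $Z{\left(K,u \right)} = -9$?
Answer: $- \frac{230}{9} \approx -25.556$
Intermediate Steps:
$j = \frac{149}{9}$ ($j = \frac{1}{9} \cdot 149 = \frac{149}{9} \approx 16.556$)
$t{\left(N,A \right)} = 9 + A$ ($t{\left(N,A \right)} = A - -9 = A + 9 = 9 + A$)
$- t{\left(-103 - -477,j \right)} = - (9 + \frac{149}{9}) = \left(-1\right) \frac{230}{9} = - \frac{230}{9}$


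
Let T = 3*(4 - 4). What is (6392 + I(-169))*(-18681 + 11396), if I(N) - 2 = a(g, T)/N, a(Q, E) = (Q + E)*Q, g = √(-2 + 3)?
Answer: -7872061725/169 ≈ -4.6580e+7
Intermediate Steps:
T = 0 (T = 3*0 = 0)
g = 1 (g = √1 = 1)
a(Q, E) = Q*(E + Q) (a(Q, E) = (E + Q)*Q = Q*(E + Q))
I(N) = 2 + 1/N (I(N) = 2 + (1*(0 + 1))/N = 2 + (1*1)/N = 2 + 1/N)
(6392 + I(-169))*(-18681 + 11396) = (6392 + (2 + 1/(-169)))*(-18681 + 11396) = (6392 + (2 - 1/169))*(-7285) = (6392 + 337/169)*(-7285) = (1080585/169)*(-7285) = -7872061725/169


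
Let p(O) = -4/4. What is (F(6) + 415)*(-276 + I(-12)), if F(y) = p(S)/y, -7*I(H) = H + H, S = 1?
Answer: -791502/7 ≈ -1.1307e+5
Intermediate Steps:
p(O) = -1 (p(O) = -4*¼ = -1)
I(H) = -2*H/7 (I(H) = -(H + H)/7 = -2*H/7)
F(y) = -1/y
(F(6) + 415)*(-276 + I(-12)) = (-1/6 + 415)*(-276 - 2/7*(-12)) = (-1*⅙ + 415)*(-276 + 24/7) = (-⅙ + 415)*(-1908/7) = (2489/6)*(-1908/7) = -791502/7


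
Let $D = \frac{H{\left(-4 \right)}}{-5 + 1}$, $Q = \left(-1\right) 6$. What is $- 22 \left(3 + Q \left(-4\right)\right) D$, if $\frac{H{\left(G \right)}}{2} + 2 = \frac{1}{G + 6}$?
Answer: $- \frac{891}{2} \approx -445.5$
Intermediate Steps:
$Q = -6$
$H{\left(G \right)} = -4 + \frac{2}{6 + G}$ ($H{\left(G \right)} = -4 + \frac{2}{G + 6} = -4 + \frac{2}{6 + G}$)
$D = \frac{3}{4}$ ($D = \frac{2 \frac{1}{6 - 4} \left(-11 - -8\right)}{-5 + 1} = \frac{2 \cdot \frac{1}{2} \left(-11 + 8\right)}{-4} = 2 \cdot \frac{1}{2} \left(-3\right) \left(- \frac{1}{4}\right) = \left(-3\right) \left(- \frac{1}{4}\right) = \frac{3}{4} \approx 0.75$)
$- 22 \left(3 + Q \left(-4\right)\right) D = - 22 \left(3 - -24\right) \frac{3}{4} = - 22 \left(3 + 24\right) \frac{3}{4} = \left(-22\right) 27 \cdot \frac{3}{4} = \left(-594\right) \frac{3}{4} = - \frac{891}{2}$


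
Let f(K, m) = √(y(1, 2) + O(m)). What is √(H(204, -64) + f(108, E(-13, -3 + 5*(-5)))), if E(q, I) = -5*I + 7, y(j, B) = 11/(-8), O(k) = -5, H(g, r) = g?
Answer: √(816 + I*√102)/2 ≈ 14.283 + 0.088387*I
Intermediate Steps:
y(j, B) = -11/8 (y(j, B) = 11*(-⅛) = -11/8)
E(q, I) = 7 - 5*I
f(K, m) = I*√102/4 (f(K, m) = √(-11/8 - 5) = √(-51/8) = I*√102/4)
√(H(204, -64) + f(108, E(-13, -3 + 5*(-5)))) = √(204 + I*√102/4)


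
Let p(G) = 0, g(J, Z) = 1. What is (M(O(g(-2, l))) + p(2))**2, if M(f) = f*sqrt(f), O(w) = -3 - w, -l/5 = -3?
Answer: -64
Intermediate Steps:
l = 15 (l = -5*(-3) = 15)
M(f) = f**(3/2)
(M(O(g(-2, l))) + p(2))**2 = ((-3 - 1*1)**(3/2) + 0)**2 = ((-3 - 1)**(3/2) + 0)**2 = ((-4)**(3/2) + 0)**2 = (-8*I + 0)**2 = (-8*I)**2 = -64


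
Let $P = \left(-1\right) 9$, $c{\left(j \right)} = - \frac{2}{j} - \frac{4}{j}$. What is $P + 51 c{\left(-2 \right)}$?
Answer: $144$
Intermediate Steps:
$c{\left(j \right)} = - \frac{6}{j}$
$P = -9$
$P + 51 c{\left(-2 \right)} = -9 + 51 \left(- \frac{6}{-2}\right) = -9 + 51 \left(\left(-6\right) \left(- \frac{1}{2}\right)\right) = -9 + 51 \cdot 3 = -9 + 153 = 144$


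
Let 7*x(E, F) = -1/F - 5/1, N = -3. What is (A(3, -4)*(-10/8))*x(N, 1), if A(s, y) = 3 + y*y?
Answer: 285/14 ≈ 20.357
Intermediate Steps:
A(s, y) = 3 + y²
x(E, F) = -5/7 - 1/(7*F) (x(E, F) = (-1/F - 5/1)/7 = (-1/F - 5*1)/7 = (-1/F - 5)/7 = (-5 - 1/F)/7 = -5/7 - 1/(7*F))
(A(3, -4)*(-10/8))*x(N, 1) = ((3 + (-4)²)*(-10/8))*((⅐)*(-1 - 5*1)/1) = ((3 + 16)*(-10*⅛))*((⅐)*1*(-1 - 5)) = (19*(-5/4))*((⅐)*1*(-6)) = -95/4*(-6/7) = 285/14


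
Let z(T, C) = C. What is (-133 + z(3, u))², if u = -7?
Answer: 19600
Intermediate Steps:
(-133 + z(3, u))² = (-133 - 7)² = (-140)² = 19600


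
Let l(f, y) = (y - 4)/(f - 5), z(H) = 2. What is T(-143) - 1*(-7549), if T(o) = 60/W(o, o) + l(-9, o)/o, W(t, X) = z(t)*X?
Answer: 2158933/286 ≈ 7548.7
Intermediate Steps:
l(f, y) = (-4 + y)/(-5 + f)
W(t, X) = 2*X
T(o) = 30/o + (2/7 - o/14)/o (T(o) = 60/((2*o)) + ((-4 + o)/(-5 - 9))/o = 60*(1/(2*o)) + ((-4 + o)/(-14))/o = 30/o + (-(-4 + o)/14)/o = 30/o + (2/7 - o/14)/o)
T(-143) - 1*(-7549) = (1/14)*(424 - 1*(-143))/(-143) - 1*(-7549) = (1/14)*(-1/143)*(424 + 143) + 7549 = (1/14)*(-1/143)*567 + 7549 = -81/286 + 7549 = 2158933/286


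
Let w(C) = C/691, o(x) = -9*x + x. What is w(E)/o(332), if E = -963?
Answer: 963/1835296 ≈ 0.00052471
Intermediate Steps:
o(x) = -8*x
w(C) = C/691 (w(C) = C*(1/691) = C/691)
w(E)/o(332) = ((1/691)*(-963))/((-8*332)) = -963/691/(-2656) = -963/691*(-1/2656) = 963/1835296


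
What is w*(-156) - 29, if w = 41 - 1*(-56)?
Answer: -15161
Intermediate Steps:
w = 97 (w = 41 + 56 = 97)
w*(-156) - 29 = 97*(-156) - 29 = -15132 - 29 = -15161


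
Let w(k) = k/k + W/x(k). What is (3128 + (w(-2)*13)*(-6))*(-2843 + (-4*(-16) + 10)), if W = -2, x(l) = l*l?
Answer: -8553441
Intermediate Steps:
x(l) = l²
w(k) = 1 - 2/k² (w(k) = k/k - 2/k² = 1 - 2/k²)
(3128 + (w(-2)*13)*(-6))*(-2843 + (-4*(-16) + 10)) = (3128 + ((1 - 2/(-2)²)*13)*(-6))*(-2843 + (-4*(-16) + 10)) = (3128 + ((1 - 2*¼)*13)*(-6))*(-2843 + (64 + 10)) = (3128 + ((1 - ½)*13)*(-6))*(-2843 + 74) = (3128 + ((½)*13)*(-6))*(-2769) = (3128 + (13/2)*(-6))*(-2769) = (3128 - 39)*(-2769) = 3089*(-2769) = -8553441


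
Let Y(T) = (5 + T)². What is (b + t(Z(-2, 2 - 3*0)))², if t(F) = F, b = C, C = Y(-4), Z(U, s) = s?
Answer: 9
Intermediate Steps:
C = 1 (C = (5 - 4)² = 1² = 1)
b = 1
(b + t(Z(-2, 2 - 3*0)))² = (1 + (2 - 3*0))² = (1 + (2 + 0))² = (1 + 2)² = 3² = 9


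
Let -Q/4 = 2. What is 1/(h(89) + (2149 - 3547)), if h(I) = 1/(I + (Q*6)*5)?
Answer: -151/211099 ≈ -0.00071530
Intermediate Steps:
Q = -8 (Q = -4*2 = -8)
h(I) = 1/(-240 + I) (h(I) = 1/(I - 8*6*5) = 1/(I - 48*5) = 1/(I - 240) = 1/(-240 + I))
1/(h(89) + (2149 - 3547)) = 1/(1/(-240 + 89) + (2149 - 3547)) = 1/(1/(-151) - 1398) = 1/(-1/151 - 1398) = 1/(-211099/151) = -151/211099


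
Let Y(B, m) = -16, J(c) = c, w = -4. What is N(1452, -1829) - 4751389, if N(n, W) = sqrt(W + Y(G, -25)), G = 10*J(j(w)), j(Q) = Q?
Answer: -4751389 + 3*I*sqrt(205) ≈ -4.7514e+6 + 42.953*I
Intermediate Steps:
G = -40 (G = 10*(-4) = -40)
N(n, W) = sqrt(-16 + W) (N(n, W) = sqrt(W - 16) = sqrt(-16 + W))
N(1452, -1829) - 4751389 = sqrt(-16 - 1829) - 4751389 = sqrt(-1845) - 4751389 = 3*I*sqrt(205) - 4751389 = -4751389 + 3*I*sqrt(205)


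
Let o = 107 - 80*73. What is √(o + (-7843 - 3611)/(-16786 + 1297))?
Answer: I*√152802397743/5163 ≈ 75.712*I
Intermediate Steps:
o = -5733 (o = 107 - 5840 = -5733)
√(o + (-7843 - 3611)/(-16786 + 1297)) = √(-5733 + (-7843 - 3611)/(-16786 + 1297)) = √(-5733 - 11454/(-15489)) = √(-5733 - 11454*(-1/15489)) = √(-5733 + 3818/5163) = √(-29595661/5163) = I*√152802397743/5163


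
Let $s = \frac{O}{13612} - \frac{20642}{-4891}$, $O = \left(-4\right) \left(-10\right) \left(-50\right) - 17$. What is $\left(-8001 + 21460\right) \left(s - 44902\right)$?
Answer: $- \frac{40230802280429793}{66576292} \approx -6.0428 \cdot 10^{8}$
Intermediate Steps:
$O = -2017$ ($O = 40 \left(-50\right) - 17 = -2000 - 17 = -2017$)
$s = \frac{271113757}{66576292}$ ($s = - \frac{2017}{13612} - \frac{20642}{-4891} = \left(-2017\right) \frac{1}{13612} - - \frac{20642}{4891} = - \frac{2017}{13612} + \frac{20642}{4891} = \frac{271113757}{66576292} \approx 4.0722$)
$\left(-8001 + 21460\right) \left(s - 44902\right) = \left(-8001 + 21460\right) \left(\frac{271113757}{66576292} - 44902\right) = 13459 \left(- \frac{2989137549627}{66576292}\right) = - \frac{40230802280429793}{66576292}$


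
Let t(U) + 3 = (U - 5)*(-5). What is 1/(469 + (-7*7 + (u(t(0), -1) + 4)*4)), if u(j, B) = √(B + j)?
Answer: 109/47440 - √21/47440 ≈ 0.0022010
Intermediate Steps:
t(U) = 22 - 5*U (t(U) = -3 + (U - 5)*(-5) = -3 + (-5 + U)*(-5) = -3 + (25 - 5*U) = 22 - 5*U)
1/(469 + (-7*7 + (u(t(0), -1) + 4)*4)) = 1/(469 + (-7*7 + (√(-1 + (22 - 5*0)) + 4)*4)) = 1/(469 + (-49 + (√(-1 + (22 + 0)) + 4)*4)) = 1/(469 + (-49 + (√(-1 + 22) + 4)*4)) = 1/(469 + (-49 + (√21 + 4)*4)) = 1/(469 + (-49 + (4 + √21)*4)) = 1/(469 + (-49 + (16 + 4*√21))) = 1/(469 + (-33 + 4*√21)) = 1/(436 + 4*√21)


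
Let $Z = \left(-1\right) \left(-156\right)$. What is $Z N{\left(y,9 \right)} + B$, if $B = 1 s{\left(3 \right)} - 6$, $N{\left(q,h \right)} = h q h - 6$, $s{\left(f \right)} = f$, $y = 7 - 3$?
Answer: $49605$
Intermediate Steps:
$y = 4$ ($y = 7 - 3 = 4$)
$N{\left(q,h \right)} = -6 + q h^{2}$ ($N{\left(q,h \right)} = q h^{2} - 6 = -6 + q h^{2}$)
$Z = 156$
$B = -3$ ($B = 1 \cdot 3 - 6 = 3 - 6 = -3$)
$Z N{\left(y,9 \right)} + B = 156 \left(-6 + 4 \cdot 9^{2}\right) - 3 = 156 \left(-6 + 4 \cdot 81\right) - 3 = 156 \left(-6 + 324\right) - 3 = 156 \cdot 318 - 3 = 49608 - 3 = 49605$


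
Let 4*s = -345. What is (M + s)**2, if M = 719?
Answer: 6405961/16 ≈ 4.0037e+5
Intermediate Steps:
s = -345/4 (s = (1/4)*(-345) = -345/4 ≈ -86.250)
(M + s)**2 = (719 - 345/4)**2 = (2531/4)**2 = 6405961/16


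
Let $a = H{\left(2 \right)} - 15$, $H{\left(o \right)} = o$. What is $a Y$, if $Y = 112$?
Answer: $-1456$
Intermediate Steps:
$a = -13$ ($a = 2 - 15 = -13$)
$a Y = \left(-13\right) 112 = -1456$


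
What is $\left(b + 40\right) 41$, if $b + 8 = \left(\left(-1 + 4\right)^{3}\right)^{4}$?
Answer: $21790393$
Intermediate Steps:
$b = 531433$ ($b = -8 + \left(\left(-1 + 4\right)^{3}\right)^{4} = -8 + \left(3^{3}\right)^{4} = -8 + 27^{4} = -8 + 531441 = 531433$)
$\left(b + 40\right) 41 = \left(531433 + 40\right) 41 = 531473 \cdot 41 = 21790393$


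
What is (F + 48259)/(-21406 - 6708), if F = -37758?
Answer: -10501/28114 ≈ -0.37352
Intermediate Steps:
(F + 48259)/(-21406 - 6708) = (-37758 + 48259)/(-21406 - 6708) = 10501/(-28114) = 10501*(-1/28114) = -10501/28114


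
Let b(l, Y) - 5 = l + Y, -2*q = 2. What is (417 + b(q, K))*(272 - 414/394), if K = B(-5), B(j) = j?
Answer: 22204832/197 ≈ 1.1271e+5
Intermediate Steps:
K = -5
q = -1 (q = -½*2 = -1)
b(l, Y) = 5 + Y + l (b(l, Y) = 5 + (l + Y) = 5 + (Y + l) = 5 + Y + l)
(417 + b(q, K))*(272 - 414/394) = (417 + (5 - 5 - 1))*(272 - 414/394) = (417 - 1)*(272 - 414*1/394) = 416*(272 - 207/197) = 416*(53377/197) = 22204832/197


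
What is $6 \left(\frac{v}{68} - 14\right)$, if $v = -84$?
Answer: $- \frac{1554}{17} \approx -91.412$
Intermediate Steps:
$6 \left(\frac{v}{68} - 14\right) = 6 \left(- \frac{84}{68} - 14\right) = 6 \left(\left(-84\right) \frac{1}{68} - 14\right) = 6 \left(- \frac{21}{17} - 14\right) = 6 \left(- \frac{259}{17}\right) = - \frac{1554}{17}$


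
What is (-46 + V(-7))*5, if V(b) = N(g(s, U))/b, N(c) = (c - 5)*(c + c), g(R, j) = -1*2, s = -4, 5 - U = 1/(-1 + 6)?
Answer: -250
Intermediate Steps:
U = 24/5 (U = 5 - 1/(-1 + 6) = 5 - 1/5 = 5 - 1*⅕ = 5 - ⅕ = 24/5 ≈ 4.8000)
g(R, j) = -2
N(c) = 2*c*(-5 + c) (N(c) = (-5 + c)*(2*c) = 2*c*(-5 + c))
V(b) = 28/b (V(b) = (2*(-2)*(-5 - 2))/b = (2*(-2)*(-7))/b = 28/b)
(-46 + V(-7))*5 = (-46 + 28/(-7))*5 = (-46 + 28*(-⅐))*5 = (-46 - 4)*5 = -50*5 = -250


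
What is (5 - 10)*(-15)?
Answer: 75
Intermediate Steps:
(5 - 10)*(-15) = -5*(-15) = 75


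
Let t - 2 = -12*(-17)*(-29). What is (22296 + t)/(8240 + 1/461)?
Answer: 7552102/3798641 ≈ 1.9881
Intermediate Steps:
t = -5914 (t = 2 - 12*(-17)*(-29) = 2 + 204*(-29) = 2 - 5916 = -5914)
(22296 + t)/(8240 + 1/461) = (22296 - 5914)/(8240 + 1/461) = 16382/(8240 + 1/461) = 16382/(3798641/461) = 16382*(461/3798641) = 7552102/3798641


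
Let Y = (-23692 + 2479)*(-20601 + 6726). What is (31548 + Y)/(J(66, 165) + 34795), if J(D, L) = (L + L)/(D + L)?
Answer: 2060533461/243575 ≈ 8459.5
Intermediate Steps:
Y = 294330375 (Y = -21213*(-13875) = 294330375)
J(D, L) = 2*L/(D + L) (J(D, L) = (2*L)/(D + L) = 2*L/(D + L))
(31548 + Y)/(J(66, 165) + 34795) = (31548 + 294330375)/(2*165/(66 + 165) + 34795) = 294361923/(2*165/231 + 34795) = 294361923/(2*165*(1/231) + 34795) = 294361923/(10/7 + 34795) = 294361923/(243575/7) = 294361923*(7/243575) = 2060533461/243575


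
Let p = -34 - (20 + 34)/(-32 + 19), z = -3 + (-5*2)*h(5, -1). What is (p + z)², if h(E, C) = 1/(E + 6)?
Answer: 23299929/20449 ≈ 1139.4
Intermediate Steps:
h(E, C) = 1/(6 + E)
z = -43/11 (z = -3 + (-5*2)/(6 + 5) = -3 - 10/11 = -43/11 ≈ -3.9091)
p = -388/13 (p = -34 - 54/(-13) = -34 - 54*(-1)/13 = -34 - 1*(-54/13) = -34 + 54/13 = -388/13 ≈ -29.846)
(p + z)² = (-388/13 - 43/11)² = (-4827/143)² = 23299929/20449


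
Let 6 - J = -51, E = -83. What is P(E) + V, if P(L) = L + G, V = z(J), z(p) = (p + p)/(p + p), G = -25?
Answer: -107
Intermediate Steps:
J = 57 (J = 6 - 1*(-51) = 6 + 51 = 57)
z(p) = 1 (z(p) = (2*p)/((2*p)) = (2*p)*(1/(2*p)) = 1)
V = 1
P(L) = -25 + L (P(L) = L - 25 = -25 + L)
P(E) + V = (-25 - 83) + 1 = -108 + 1 = -107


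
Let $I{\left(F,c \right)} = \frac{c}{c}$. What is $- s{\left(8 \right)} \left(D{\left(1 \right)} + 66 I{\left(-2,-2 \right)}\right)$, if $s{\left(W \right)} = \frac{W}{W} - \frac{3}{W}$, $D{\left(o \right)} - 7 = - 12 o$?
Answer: $- \frac{305}{8} \approx -38.125$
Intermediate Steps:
$I{\left(F,c \right)} = 1$
$D{\left(o \right)} = 7 - 12 o$
$s{\left(W \right)} = 1 - \frac{3}{W}$
$- s{\left(8 \right)} \left(D{\left(1 \right)} + 66 I{\left(-2,-2 \right)}\right) = - \frac{-3 + 8}{8} \left(\left(7 - 12\right) + 66 \cdot 1\right) = - \frac{1}{8} \cdot 5 \left(\left(7 - 12\right) + 66\right) = - \frac{5 \left(-5 + 66\right)}{8} = - \frac{5 \cdot 61}{8} = \left(-1\right) \frac{305}{8} = - \frac{305}{8}$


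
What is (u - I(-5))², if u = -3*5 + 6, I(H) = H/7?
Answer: 3364/49 ≈ 68.653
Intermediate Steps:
I(H) = H/7 (I(H) = H*(⅐) = H/7)
u = -9 (u = -15 + 6 = -9)
(u - I(-5))² = (-9 - (-5)/7)² = (-9 - 1*(-5/7))² = (-9 + 5/7)² = (-58/7)² = 3364/49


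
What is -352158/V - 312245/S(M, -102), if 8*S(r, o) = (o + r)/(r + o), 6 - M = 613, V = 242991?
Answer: -202327383506/80997 ≈ -2.4980e+6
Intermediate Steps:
M = -607 (M = 6 - 1*613 = 6 - 613 = -607)
S(r, o) = ⅛ (S(r, o) = ((o + r)/(r + o))/8 = ((o + r)/(o + r))/8 = (⅛)*1 = ⅛)
-352158/V - 312245/S(M, -102) = -352158/242991 - 312245/⅛ = -352158*1/242991 - 312245*8 = -117386/80997 - 2497960 = -202327383506/80997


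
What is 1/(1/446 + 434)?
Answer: 446/193565 ≈ 0.0023041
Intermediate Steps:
1/(1/446 + 434) = 1/(193565/446) = 446/193565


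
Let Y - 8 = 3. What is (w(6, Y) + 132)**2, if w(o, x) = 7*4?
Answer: 25600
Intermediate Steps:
Y = 11 (Y = 8 + 3 = 11)
w(o, x) = 28
(w(6, Y) + 132)**2 = (28 + 132)**2 = 160**2 = 25600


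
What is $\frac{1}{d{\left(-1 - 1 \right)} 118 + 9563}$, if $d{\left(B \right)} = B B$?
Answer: $\frac{1}{10035} \approx 9.9651 \cdot 10^{-5}$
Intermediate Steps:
$d{\left(B \right)} = B^{2}$
$\frac{1}{d{\left(-1 - 1 \right)} 118 + 9563} = \frac{1}{\left(-1 - 1\right)^{2} \cdot 118 + 9563} = \frac{1}{\left(-2\right)^{2} \cdot 118 + 9563} = \frac{1}{4 \cdot 118 + 9563} = \frac{1}{472 + 9563} = \frac{1}{10035}$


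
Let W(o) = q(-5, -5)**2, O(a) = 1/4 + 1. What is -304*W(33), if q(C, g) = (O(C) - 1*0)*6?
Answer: -17100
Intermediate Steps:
O(a) = 5/4 (O(a) = 1/4 + 1 = 5/4)
q(C, g) = 15/2 (q(C, g) = (5/4 - 1*0)*6 = (5/4 + 0)*6 = (5/4)*6 = 15/2)
W(o) = 225/4 (W(o) = (15/2)**2 = 225/4)
-304*W(33) = -304*225/4 = -17100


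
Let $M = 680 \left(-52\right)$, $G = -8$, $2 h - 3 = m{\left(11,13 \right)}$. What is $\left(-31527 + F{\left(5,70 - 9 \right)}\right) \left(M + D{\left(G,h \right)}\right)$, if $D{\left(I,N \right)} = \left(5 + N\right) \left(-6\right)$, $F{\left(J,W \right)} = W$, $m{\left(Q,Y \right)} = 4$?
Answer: $1114242526$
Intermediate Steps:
$h = \frac{7}{2}$ ($h = \frac{3}{2} + \frac{1}{2} \cdot 4 = \frac{3}{2} + 2 = \frac{7}{2} \approx 3.5$)
$D{\left(I,N \right)} = -30 - 6 N$
$M = -35360$
$\left(-31527 + F{\left(5,70 - 9 \right)}\right) \left(M + D{\left(G,h \right)}\right) = \left(-31527 + \left(70 - 9\right)\right) \left(-35360 - 51\right) = \left(-31527 + 61\right) \left(-35360 - 51\right) = \left(-31466\right) \left(-35411\right) = 1114242526$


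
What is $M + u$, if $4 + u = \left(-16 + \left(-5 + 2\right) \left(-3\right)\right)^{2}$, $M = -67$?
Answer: $-22$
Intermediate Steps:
$u = 45$ ($u = -4 + \left(-16 + \left(-5 + 2\right) \left(-3\right)\right)^{2} = -4 + \left(-16 - -9\right)^{2} = -4 + \left(-16 + 9\right)^{2} = -4 + \left(-7\right)^{2} = -4 + 49 = 45$)
$M + u = -67 + 45 = -22$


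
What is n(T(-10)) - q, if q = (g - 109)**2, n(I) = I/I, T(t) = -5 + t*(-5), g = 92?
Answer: -288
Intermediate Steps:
T(t) = -5 - 5*t
n(I) = 1
q = 289 (q = (92 - 109)**2 = (-17)**2 = 289)
n(T(-10)) - q = 1 - 1*289 = 1 - 289 = -288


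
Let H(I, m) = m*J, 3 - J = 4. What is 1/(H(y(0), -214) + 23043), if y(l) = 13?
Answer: 1/23257 ≈ 4.2998e-5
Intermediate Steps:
J = -1 (J = 3 - 1*4 = 3 - 4 = -1)
H(I, m) = -m (H(I, m) = m*(-1) = -m)
1/(H(y(0), -214) + 23043) = 1/(-1*(-214) + 23043) = 1/(214 + 23043) = 1/23257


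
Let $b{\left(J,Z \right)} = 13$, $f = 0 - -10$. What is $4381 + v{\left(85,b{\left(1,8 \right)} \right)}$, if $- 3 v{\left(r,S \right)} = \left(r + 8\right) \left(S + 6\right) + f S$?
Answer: $\frac{11246}{3} \approx 3748.7$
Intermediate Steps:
$f = 10$ ($f = 0 + 10 = 10$)
$v{\left(r,S \right)} = - \frac{10 S}{3} - \frac{\left(6 + S\right) \left(8 + r\right)}{3}$ ($v{\left(r,S \right)} = - \frac{\left(r + 8\right) \left(S + 6\right) + 10 S}{3} = - \frac{\left(8 + r\right) \left(6 + S\right) + 10 S}{3} = - \frac{\left(6 + S\right) \left(8 + r\right) + 10 S}{3} = - \frac{10 S + \left(6 + S\right) \left(8 + r\right)}{3} = - \frac{10 S}{3} - \frac{\left(6 + S\right) \left(8 + r\right)}{3}$)
$4381 + v{\left(85,b{\left(1,8 \right)} \right)} = 4381 - \left(264 + \frac{1105}{3}\right) = 4381 - \frac{1897}{3} = \frac{11246}{3}$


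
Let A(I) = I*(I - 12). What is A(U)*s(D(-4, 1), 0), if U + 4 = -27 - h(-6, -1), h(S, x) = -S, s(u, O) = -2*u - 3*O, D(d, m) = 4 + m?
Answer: -18130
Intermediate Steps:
s(u, O) = -3*O - 2*u
U = -37 (U = -4 + (-27 - (-1)*(-6)) = -4 + (-27 - 1*6) = -4 + (-27 - 6) = -4 - 33 = -37)
A(I) = I*(-12 + I)
A(U)*s(D(-4, 1), 0) = (-37*(-12 - 37))*(-3*0 - 2*(4 + 1)) = (-37*(-49))*(0 - 2*5) = 1813*(0 - 10) = 1813*(-10) = -18130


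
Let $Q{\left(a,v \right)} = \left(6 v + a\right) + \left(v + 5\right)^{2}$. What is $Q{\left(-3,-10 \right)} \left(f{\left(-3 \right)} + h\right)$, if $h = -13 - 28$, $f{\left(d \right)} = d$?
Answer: $1672$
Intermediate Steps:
$Q{\left(a,v \right)} = a + \left(5 + v\right)^{2} + 6 v$ ($Q{\left(a,v \right)} = \left(a + 6 v\right) + \left(5 + v\right)^{2} = a + \left(5 + v\right)^{2} + 6 v$)
$h = -41$
$Q{\left(-3,-10 \right)} \left(f{\left(-3 \right)} + h\right) = \left(-3 + \left(5 - 10\right)^{2} + 6 \left(-10\right)\right) \left(-3 - 41\right) = \left(-3 + \left(-5\right)^{2} - 60\right) \left(-44\right) = \left(-3 + 25 - 60\right) \left(-44\right) = \left(-38\right) \left(-44\right) = 1672$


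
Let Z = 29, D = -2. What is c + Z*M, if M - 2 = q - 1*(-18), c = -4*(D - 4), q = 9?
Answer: 865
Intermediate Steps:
c = 24 (c = -4*(-2 - 4) = -4*(-6) = 24)
M = 29 (M = 2 + (9 - 1*(-18)) = 2 + (9 + 18) = 2 + 27 = 29)
c + Z*M = 24 + 29*29 = 24 + 841 = 865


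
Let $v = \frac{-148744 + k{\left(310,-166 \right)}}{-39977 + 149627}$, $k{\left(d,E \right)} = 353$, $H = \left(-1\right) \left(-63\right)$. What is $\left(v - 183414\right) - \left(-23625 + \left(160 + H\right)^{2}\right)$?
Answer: $- \frac{22973797091}{109650} \approx -2.0952 \cdot 10^{5}$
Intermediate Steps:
$H = 63$
$v = - \frac{148391}{109650}$ ($v = \frac{-148744 + 353}{-39977 + 149627} = - \frac{148391}{109650} \approx -1.3533$)
$\left(v - 183414\right) - \left(-23625 + \left(160 + H\right)^{2}\right) = \left(- \frac{148391}{109650} - 183414\right) + \left(23625 - \left(160 + 63\right)^{2}\right) = - \frac{20111493491}{109650} + \left(23625 - 223^{2}\right) = - \frac{20111493491}{109650} + \left(23625 - 49729\right) = - \frac{20111493491}{109650} - 26104 = - \frac{22973797091}{109650}$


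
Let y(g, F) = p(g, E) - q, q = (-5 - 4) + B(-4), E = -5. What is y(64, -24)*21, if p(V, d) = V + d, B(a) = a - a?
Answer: 1428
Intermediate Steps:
B(a) = 0
q = -9 (q = (-5 - 4) + 0 = -9 + 0 = -9)
y(g, F) = 4 + g (y(g, F) = (g - 5) - 1*(-9) = (-5 + g) + 9 = 4 + g)
y(64, -24)*21 = (4 + 64)*21 = 68*21 = 1428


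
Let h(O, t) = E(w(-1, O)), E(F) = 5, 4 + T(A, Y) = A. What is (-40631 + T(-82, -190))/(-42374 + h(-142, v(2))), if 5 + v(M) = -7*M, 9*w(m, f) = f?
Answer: 40717/42369 ≈ 0.96101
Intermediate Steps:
T(A, Y) = -4 + A
w(m, f) = f/9
v(M) = -5 - 7*M
h(O, t) = 5
(-40631 + T(-82, -190))/(-42374 + h(-142, v(2))) = (-40631 + (-4 - 82))/(-42374 + 5) = (-40631 - 86)/(-42369) = -40717*(-1/42369) = 40717/42369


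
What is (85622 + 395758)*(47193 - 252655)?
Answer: -98905297560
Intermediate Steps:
(85622 + 395758)*(47193 - 252655) = 481380*(-205462) = -98905297560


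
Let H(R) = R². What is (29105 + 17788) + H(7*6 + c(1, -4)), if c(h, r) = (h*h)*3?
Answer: 48918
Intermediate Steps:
c(h, r) = 3*h² (c(h, r) = h²*3 = 3*h²)
(29105 + 17788) + H(7*6 + c(1, -4)) = (29105 + 17788) + (7*6 + 3*1²)² = 46893 + (42 + 3*1)² = 46893 + (42 + 3)² = 46893 + 45² = 46893 + 2025 = 48918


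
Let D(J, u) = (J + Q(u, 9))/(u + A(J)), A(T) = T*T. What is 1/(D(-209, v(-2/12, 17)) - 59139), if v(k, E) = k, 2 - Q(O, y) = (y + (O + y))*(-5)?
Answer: -262085/15499445522 ≈ -1.6909e-5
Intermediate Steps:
Q(O, y) = 2 + 5*O + 10*y (Q(O, y) = 2 - (y + (O + y))*(-5) = 2 - (O + 2*y)*(-5) = 2 - (-10*y - 5*O) = 2 + (5*O + 10*y) = 2 + 5*O + 10*y)
A(T) = T**2
D(J, u) = (92 + J + 5*u)/(u + J**2) (D(J, u) = (J + (2 + 5*u + 10*9))/(u + J**2) = (J + (2 + 5*u + 90))/(u + J**2) = (J + (92 + 5*u))/(u + J**2) = (92 + J + 5*u)/(u + J**2))
1/(D(-209, v(-2/12, 17)) - 59139) = 1/((92 - 209 + 5*(-2/12))/(-2/12 + (-209)**2) - 59139) = 1/((92 - 209 + 5*(-2*1/12))/(-2*1/12 + 43681) - 59139) = 1/((92 - 209 + 5*(-1/6))/(-1/6 + 43681) - 59139) = 1/((92 - 209 - 5/6)/(262085/6) - 59139) = 1/((6/262085)*(-707/6) - 59139) = 1/(-707/262085 - 59139) = 1/(-15499445522/262085) = -262085/15499445522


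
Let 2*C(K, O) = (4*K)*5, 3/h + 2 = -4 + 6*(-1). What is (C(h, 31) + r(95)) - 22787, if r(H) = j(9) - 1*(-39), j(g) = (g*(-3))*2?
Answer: -45609/2 ≈ -22805.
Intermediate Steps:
h = -¼ (h = 3/(-2 + (-4 + 6*(-1))) = 3/(-2 + (-4 - 6)) = 3/(-2 - 10) = 3/(-12) = 3*(-1/12) = -¼ ≈ -0.25000)
C(K, O) = 10*K (C(K, O) = ((4*K)*5)/2 = (20*K)/2 = 10*K)
j(g) = -6*g (j(g) = -3*g*2 = -6*g)
r(H) = -15 (r(H) = -6*9 - 1*(-39) = -54 + 39 = -15)
(C(h, 31) + r(95)) - 22787 = (10*(-¼) - 15) - 22787 = (-5/2 - 15) - 22787 = -35/2 - 22787 = -45609/2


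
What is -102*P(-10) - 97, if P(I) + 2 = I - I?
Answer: 107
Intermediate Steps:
P(I) = -2 (P(I) = -2 + (I - I) = -2 + 0 = -2)
-102*P(-10) - 97 = -102*(-2) - 97 = 204 - 97 = 107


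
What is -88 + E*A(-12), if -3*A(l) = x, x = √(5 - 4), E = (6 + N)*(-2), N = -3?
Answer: -86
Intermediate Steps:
E = -6 (E = (6 - 3)*(-2) = 3*(-2) = -6)
x = 1 (x = √1 = 1)
A(l) = -⅓ (A(l) = -⅓*1 = -⅓)
-88 + E*A(-12) = -88 - 6*(-⅓) = -88 + 2 = -86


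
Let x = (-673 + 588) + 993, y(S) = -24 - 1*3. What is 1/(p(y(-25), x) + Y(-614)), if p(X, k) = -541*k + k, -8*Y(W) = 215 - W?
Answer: -8/3923389 ≈ -2.0391e-6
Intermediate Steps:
y(S) = -27 (y(S) = -24 - 3 = -27)
x = 908 (x = -85 + 993 = 908)
Y(W) = -215/8 + W/8 (Y(W) = -(215 - W)/8 = -215/8 + W/8)
p(X, k) = -540*k
1/(p(y(-25), x) + Y(-614)) = 1/(-540*908 + (-215/8 + (⅛)*(-614))) = 1/(-490320 + (-215/8 - 307/4)) = 1/(-490320 - 829/8) = 1/(-3923389/8) = -8/3923389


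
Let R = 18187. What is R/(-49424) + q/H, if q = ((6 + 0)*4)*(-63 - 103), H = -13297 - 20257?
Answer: -206670691/829186448 ≈ -0.24925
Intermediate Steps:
H = -33554
q = -3984 (q = (6*4)*(-166) = 24*(-166) = -3984)
R/(-49424) + q/H = 18187/(-49424) - 3984/(-33554) = 18187*(-1/49424) - 3984*(-1/33554) = -18187/49424 + 1992/16777 = -206670691/829186448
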